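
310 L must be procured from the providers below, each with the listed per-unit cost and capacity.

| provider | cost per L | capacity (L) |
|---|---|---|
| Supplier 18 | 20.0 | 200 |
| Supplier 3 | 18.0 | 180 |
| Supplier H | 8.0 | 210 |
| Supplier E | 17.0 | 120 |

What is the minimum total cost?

Fill from the cheapest provider first.
Supplier H at 8.0: take all 210 L — 100 still needed.
Supplier E at 17.0: take 100 of its 120 — requirement met.
Supplier 3, Supplier 18: unused.
Cost = 210×8.0 + 100×17.0 = 3380.

3380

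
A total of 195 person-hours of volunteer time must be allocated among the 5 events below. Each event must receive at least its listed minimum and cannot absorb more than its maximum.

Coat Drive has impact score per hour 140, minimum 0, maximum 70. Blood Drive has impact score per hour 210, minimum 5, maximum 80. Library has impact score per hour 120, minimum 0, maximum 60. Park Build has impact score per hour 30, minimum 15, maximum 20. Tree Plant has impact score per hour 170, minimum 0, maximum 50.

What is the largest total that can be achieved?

32750

Meeting every minimum uses 0+5+0+15+0 = 20 person-hours, leaving 175.
Order the events by impact score per hour: Blood Drive 210 > Tree Plant 170 > Coat Drive 140 > Library 120 > Park Build 30.
Blood Drive takes 75 more to reach its cap of 80 ; 100 left.
Tree Plant: +50 to 50 (cap) ; 50 left.
Coat Drive: +50 (room for 70) → 50. Pool exhausted.
Total = 140×50 + 210×80 + 30×15 + 170×50 = 32750.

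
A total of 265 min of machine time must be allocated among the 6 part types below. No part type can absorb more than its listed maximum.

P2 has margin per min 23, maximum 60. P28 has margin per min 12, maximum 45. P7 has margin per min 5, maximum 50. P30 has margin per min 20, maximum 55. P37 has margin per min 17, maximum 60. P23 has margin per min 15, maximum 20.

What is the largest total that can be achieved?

4465

Rank by margin per min: P2 23 > P30 20 > P37 17 > P23 15 > P28 12 > P7 5.
P2 takes 60 to reach its cap of 60 — 205 left.
P30: +55 to 55 (cap) — 150 left.
P37: +60 to 60 (cap) — 90 left.
P23: +20 to 20 (cap) — 70 left.
P28: +45 to 45 (cap) — 25 left.
Only 25 left; P7 takes them to reach 25.
Total = 23×60 + 12×45 + 5×25 + 20×55 + 17×60 + 15×20 = 4465.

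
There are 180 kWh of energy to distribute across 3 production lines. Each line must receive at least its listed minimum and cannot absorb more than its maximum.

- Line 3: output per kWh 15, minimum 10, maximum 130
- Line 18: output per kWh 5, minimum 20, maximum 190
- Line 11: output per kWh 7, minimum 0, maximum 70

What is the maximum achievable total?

2260

Meeting every minimum uses 10+20+0 = 30 kWh, leaving 150.
Order the production lines by output per kWh: Line 3 15 > Line 11 7 > Line 18 5.
Give Line 3 120 more to hit its cap of 130 — 30 left.
Line 11: +30 (room for 70) → 30. Pool exhausted.
Total = 15×130 + 5×20 + 7×30 = 2260.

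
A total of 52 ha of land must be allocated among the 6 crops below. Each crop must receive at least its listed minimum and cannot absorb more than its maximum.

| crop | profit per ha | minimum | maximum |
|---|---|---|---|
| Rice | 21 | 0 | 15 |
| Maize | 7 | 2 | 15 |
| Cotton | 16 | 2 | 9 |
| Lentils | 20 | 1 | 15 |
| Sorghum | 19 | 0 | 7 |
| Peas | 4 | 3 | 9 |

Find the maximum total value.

Meeting every minimum uses 0+2+2+1+0+3 = 8 ha, leaving 44.
Rank by profit per ha: Rice 21 > Lentils 20 > Sorghum 19 > Cotton 16 > Maize 7 > Peas 4.
Rice: +15 to 15 (cap) — 29 left.
Give Lentils 14 more to hit its cap of 15 — 15 left.
Sorghum takes 7 more to reach its cap of 7 — 8 left.
Cotton takes 7 more to reach its cap of 9 — 1 left.
Maize has room for 13 more but only 1 remain, so it gets 3.
Total = 21×15 + 7×3 + 16×9 + 20×15 + 19×7 + 4×3 = 925.

925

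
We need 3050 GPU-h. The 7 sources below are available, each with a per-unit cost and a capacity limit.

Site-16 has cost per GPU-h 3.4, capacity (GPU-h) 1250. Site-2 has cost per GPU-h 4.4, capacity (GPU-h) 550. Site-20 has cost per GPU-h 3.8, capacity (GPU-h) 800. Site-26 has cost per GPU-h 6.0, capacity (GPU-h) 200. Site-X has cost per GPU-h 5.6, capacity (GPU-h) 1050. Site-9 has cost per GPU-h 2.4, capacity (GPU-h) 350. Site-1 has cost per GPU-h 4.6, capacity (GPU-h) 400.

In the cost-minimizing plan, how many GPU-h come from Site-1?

100

Cheapest first:
Site-9 at 2.4: take all 350 GPU-h — 2700 still needed.
Site-16 at 3.4: take all 1250 GPU-h — 1450 still needed.
Site-20 at 3.8: take all 800 GPU-h — 650 still needed.
Site-2 (4.4): use full 550 — 100 GPU-h to go.
Site-1 (4.6): take the remaining 100 — done.
Site-X, Site-26: unused.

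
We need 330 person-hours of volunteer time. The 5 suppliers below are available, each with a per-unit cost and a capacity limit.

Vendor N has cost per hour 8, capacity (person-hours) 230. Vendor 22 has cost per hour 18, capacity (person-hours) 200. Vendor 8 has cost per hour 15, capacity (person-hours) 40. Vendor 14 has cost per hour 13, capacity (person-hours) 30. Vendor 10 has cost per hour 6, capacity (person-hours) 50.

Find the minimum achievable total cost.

2830

Fill from the cheapest supplier first.
Take 50 from Vendor 10 at 6 — need 280 more.
Vendor N at 8: take all 230 person-hours — 50 still needed.
Vendor 14 (13): use full 30 — 20 person-hours to go.
Vendor 8 (15): take the remaining 20 — done.
Vendor 22: unused.
Cost = 50×6 + 230×8 + 30×13 + 20×15 = 2830.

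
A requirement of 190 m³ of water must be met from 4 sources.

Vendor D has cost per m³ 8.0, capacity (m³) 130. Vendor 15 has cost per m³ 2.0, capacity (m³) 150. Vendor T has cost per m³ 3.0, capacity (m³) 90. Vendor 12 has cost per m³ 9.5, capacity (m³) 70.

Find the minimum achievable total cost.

420

Fill from the cheapest source first.
Vendor 15 (2.0): use full 150 → 40 m³ to go.
Take 40 from Vendor T at 3.0 to finish.
Vendor D, Vendor 12: unused.
Cost = 150×2.0 + 40×3.0 = 420.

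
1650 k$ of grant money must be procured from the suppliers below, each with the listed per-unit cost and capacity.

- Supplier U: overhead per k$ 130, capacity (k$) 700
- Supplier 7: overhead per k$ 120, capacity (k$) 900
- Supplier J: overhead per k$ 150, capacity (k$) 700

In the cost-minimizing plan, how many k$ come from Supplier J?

50

Cheapest first:
Supplier 7 at 120: take all 900 k$ → 750 still needed.
Supplier U at 130: take all 700 k$ → 50 still needed.
Take 50 from Supplier J at 150 to finish.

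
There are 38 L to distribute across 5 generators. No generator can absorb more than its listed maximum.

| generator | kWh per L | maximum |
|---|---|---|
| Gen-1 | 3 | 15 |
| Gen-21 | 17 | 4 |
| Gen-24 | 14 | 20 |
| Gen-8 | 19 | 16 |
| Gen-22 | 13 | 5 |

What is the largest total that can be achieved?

Order the generators by kWh per L: Gen-8 19 > Gen-21 17 > Gen-24 14 > Gen-22 13 > Gen-1 3.
Gen-8 takes 16 to reach its cap of 16 — 22 left.
Gen-21 takes 4 to reach its cap of 4 — 18 left.
Gen-24 has room for 20 but only 18 remain, so it gets 18.
Total = 17×4 + 14×18 + 19×16 = 624.

624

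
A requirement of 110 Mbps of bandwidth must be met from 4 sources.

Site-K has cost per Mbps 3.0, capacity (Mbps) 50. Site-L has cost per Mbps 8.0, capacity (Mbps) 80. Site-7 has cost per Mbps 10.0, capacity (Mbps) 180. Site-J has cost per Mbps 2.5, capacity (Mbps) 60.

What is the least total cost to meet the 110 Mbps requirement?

Cheapest first:
Take 60 from Site-J at 2.5 ; need 50 more.
Site-K at 3.0: take all 50 Mbps ; 0 still needed.
Site-L, Site-7: unused.
Cost = 60×2.5 + 50×3.0 = 300.

300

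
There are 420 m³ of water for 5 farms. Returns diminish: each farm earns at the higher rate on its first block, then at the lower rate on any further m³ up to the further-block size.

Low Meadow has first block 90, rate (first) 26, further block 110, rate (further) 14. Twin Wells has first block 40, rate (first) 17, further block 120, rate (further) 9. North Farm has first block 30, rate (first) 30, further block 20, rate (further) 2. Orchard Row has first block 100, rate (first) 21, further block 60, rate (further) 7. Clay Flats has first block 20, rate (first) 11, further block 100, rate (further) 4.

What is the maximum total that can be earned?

Rank every tier by rate: North Farm/tier1 30 > Low Meadow/tier1 26 > Orchard Row/tier1 21 > Twin Wells/tier1 17 > Low Meadow/tier2 14 > Clay Flats/tier1 11 > Twin Wells/tier2 9 > Orchard Row/tier2 7 > Clay Flats/tier2 4 > North Farm/tier2 2.
North Farm tier1 at 30: fill all 30 — 390 left.
Low Meadow/tier1 (26): +90 — 300 left.
Orchard Row tier1 at 21: fill all 100 — 200 left.
Fill Twin Wells tier1 block (40 at 17) — 160 left.
Low Meadow tier2 at 14: fill all 110 — 50 left.
Fill Clay Flats tier1 block (20 at 11) — 30 left.
30 remain; put them into Twin Wells tier2 at 9.
Total = 30×30 + 26×90 + 21×100 + 17×40 + 14×110 + 11×20 + 9×30 = 8050.

8050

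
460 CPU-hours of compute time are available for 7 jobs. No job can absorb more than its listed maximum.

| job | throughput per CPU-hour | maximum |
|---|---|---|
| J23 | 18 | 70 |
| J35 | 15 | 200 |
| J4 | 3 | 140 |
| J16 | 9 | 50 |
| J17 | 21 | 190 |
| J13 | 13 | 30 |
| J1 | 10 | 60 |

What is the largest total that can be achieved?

8250

Rank by throughput per CPU-hour: J17 21 > J23 18 > J35 15 > J13 13 > J1 10 > J16 9 > J4 3.
J17: +190 to 190 (cap) → 270 left.
J23 takes 70 to reach its cap of 70 → 200 left.
J35 takes 200 to reach its cap of 200 → 0 left.
Total = 18×70 + 15×200 + 21×190 = 8250.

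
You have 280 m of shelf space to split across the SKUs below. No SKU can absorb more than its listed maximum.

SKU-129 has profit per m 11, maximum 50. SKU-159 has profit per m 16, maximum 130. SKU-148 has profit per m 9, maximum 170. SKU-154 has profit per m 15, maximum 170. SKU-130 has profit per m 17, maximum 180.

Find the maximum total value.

Highest profit per m first: SKU-130 17 > SKU-159 16 > SKU-154 15 > SKU-129 11 > SKU-148 9.
SKU-130: +180 to 180 (cap) → 100 left.
Only 100 left; SKU-159 takes them to reach 100.
Total = 16×100 + 17×180 = 4660.

4660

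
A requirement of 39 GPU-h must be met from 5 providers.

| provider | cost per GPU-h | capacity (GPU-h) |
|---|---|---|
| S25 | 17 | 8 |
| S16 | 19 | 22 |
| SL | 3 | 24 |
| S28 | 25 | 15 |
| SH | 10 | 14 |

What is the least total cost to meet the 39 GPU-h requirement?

Use providers in increasing cost order.
SL at 3: take all 24 GPU-h → 15 still needed.
Take 14 from SH at 10 → need 1 more.
S25 at 17: take 1 of its 8 → requirement met.
S16, S28: unused.
Cost = 24×3 + 14×10 + 1×17 = 229.

229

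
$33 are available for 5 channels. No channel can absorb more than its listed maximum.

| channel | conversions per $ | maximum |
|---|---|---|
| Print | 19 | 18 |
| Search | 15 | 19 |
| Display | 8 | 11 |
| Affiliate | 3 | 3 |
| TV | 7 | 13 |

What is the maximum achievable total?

567

Rank by conversions per $: Print 19 > Search 15 > Display 8 > TV 7 > Affiliate 3.
Print takes 18 to reach its cap of 18 → 15 left.
Only 15 left; Search takes them to reach 15.
Total = 19×18 + 15×15 = 567.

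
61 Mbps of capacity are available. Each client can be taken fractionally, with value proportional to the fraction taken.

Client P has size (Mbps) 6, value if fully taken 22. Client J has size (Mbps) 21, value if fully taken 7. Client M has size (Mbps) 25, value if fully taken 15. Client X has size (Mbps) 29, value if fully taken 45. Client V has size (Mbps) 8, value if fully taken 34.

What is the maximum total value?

111.8

Best value per unit of size first: Client V 34/8≈4.25, Client P 22/6≈3.67, Client X 45/29≈1.55, Client M 15/25≈0.6, Client J 7/21≈0.333.
All 8 Mbps of Client V fit (value 34) ; 53 remain.
Client P: take in full, 6 Mbps for value 22 ; 47 left.
Client X: take in full, 29 Mbps for value 45 ; 18 left.
Only 18 Mbps remain; take 18/25 of Client M for value 15×18/25 = 10.8.
Total value = 111.8.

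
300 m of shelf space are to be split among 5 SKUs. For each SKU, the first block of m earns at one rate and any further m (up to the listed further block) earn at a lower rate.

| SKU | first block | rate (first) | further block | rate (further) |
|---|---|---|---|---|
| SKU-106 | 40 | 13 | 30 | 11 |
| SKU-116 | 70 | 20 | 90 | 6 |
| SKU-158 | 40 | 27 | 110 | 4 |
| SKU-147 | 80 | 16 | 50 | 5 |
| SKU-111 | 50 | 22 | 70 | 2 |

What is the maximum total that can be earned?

5600

Treat each block as its own option and order by rate: SKU-158/T1 27 > SKU-111/T1 22 > SKU-116/T1 20 > SKU-147/T1 16 > SKU-106/T1 13 > SKU-106/T2 11 > SKU-116/T2 6 > SKU-147/T2 5 > SKU-158/T2 4 > SKU-111/T2 2.
Fill SKU-158 T1 block (40 at 27) ; 260 left.
Fill SKU-111 T1 block (50 at 22) ; 210 left.
SKU-116/T1 (20): +70 ; 140 left.
SKU-147 T1 at 16: fill all 80 ; 60 left.
Fill SKU-106 T1 block (40 at 13) ; 20 left.
SKU-106/T2: +20 of 30 at 11; pool empty.
Total = 27×40 + 22×50 + 20×70 + 16×80 + 13×40 + 11×20 = 5600.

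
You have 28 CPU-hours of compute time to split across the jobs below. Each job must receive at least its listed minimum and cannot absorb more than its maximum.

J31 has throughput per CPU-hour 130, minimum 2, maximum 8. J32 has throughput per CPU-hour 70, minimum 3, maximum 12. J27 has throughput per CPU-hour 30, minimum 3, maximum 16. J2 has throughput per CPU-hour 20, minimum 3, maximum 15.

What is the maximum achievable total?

2090

Meeting every minimum uses 2+3+3+3 = 11 CPU-hours, leaving 17.
Rank by throughput per CPU-hour: J31 130 > J32 70 > J27 30 > J2 20.
J31 takes 6 more to reach its cap of 8 ; 11 left.
J32 takes 9 more to reach its cap of 12 ; 2 left.
J27 has room for 13 more but only 2 remain, so it gets 5.
Total = 130×8 + 70×12 + 30×5 + 20×3 = 2090.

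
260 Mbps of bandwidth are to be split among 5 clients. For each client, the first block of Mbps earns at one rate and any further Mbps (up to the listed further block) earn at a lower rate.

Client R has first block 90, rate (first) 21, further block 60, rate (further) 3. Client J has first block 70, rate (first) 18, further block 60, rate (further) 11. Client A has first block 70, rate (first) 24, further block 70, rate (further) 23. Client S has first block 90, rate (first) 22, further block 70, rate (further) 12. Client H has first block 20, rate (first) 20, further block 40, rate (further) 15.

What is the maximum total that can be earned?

Rank every tier by rate: Client A/tier1 24 > Client A/tier2 23 > Client S/tier1 22 > Client R/tier1 21 > Client H/tier1 20 > Client J/tier1 18 > Client H/tier2 15 > Client S/tier2 12 > Client J/tier2 11 > Client R/tier2 3.
Fill Client A tier1 block (70 at 24) — 190 left.
Fill Client A tier2 block (70 at 23) — 120 left.
Client S/tier1 (22): +90 — 30 left.
Client R/tier1: +30 of 90 at 21; pool empty.
Total = 24×70 + 23×70 + 22×90 + 21×30 = 5900.

5900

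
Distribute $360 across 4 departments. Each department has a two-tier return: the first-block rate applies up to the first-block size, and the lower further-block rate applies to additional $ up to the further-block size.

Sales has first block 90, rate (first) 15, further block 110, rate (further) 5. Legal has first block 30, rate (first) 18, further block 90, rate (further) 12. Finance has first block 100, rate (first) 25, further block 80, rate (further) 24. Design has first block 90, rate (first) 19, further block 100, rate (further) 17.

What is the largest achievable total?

7690

Rank every tier by rate: Finance/first 25 > Finance/second 24 > Design/first 19 > Legal/first 18 > Design/second 17 > Sales/first 15 > Legal/second 12 > Sales/second 5.
Finance first at 25: fill all 100 — 260 left.
Fill Finance second block (80 at 24) — 180 left.
Design/first (19): +90 — 90 left.
Legal first at 18: fill all 30 — 60 left.
Design/second: +60 of 100 at 17; pool empty.
Total = 25×100 + 24×80 + 19×90 + 18×30 + 17×60 = 7690.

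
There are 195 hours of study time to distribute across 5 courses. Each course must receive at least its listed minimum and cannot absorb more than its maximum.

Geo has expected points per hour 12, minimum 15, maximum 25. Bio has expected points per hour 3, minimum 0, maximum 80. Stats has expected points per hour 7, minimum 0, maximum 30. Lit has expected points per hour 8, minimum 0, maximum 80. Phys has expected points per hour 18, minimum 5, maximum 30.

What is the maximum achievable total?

Meeting every minimum uses 15+0+0+0+5 = 20 hours, leaving 175.
Highest expected points per hour first: Phys 18 > Geo 12 > Lit 8 > Stats 7 > Bio 3.
Give Phys 25 more to hit its cap of 30 ; 150 left.
Geo takes 10 more to reach its cap of 25 ; 140 left.
Lit: +80 to 80 (cap) ; 60 left.
Stats takes 30 more to reach its cap of 30 ; 30 left.
Bio has room for 80 more but only 30 remain, so it gets 30.
Total = 12×25 + 3×30 + 7×30 + 8×80 + 18×30 = 1780.

1780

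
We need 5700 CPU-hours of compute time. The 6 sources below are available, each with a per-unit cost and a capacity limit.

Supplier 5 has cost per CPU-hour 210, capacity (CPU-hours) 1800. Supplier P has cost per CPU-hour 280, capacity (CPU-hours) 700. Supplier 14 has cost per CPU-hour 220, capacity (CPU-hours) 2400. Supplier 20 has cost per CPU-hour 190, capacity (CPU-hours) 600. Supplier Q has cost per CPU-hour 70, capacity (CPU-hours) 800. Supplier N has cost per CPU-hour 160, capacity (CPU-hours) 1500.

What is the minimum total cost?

1008000

Cheapest first:
Supplier Q (70): use full 800 → 4900 CPU-hours to go.
Supplier N at 160: take all 1500 CPU-hours → 3400 still needed.
Take 600 from Supplier 20 at 190 → need 2800 more.
Supplier 5 (210): use full 1800 → 1000 CPU-hours to go.
Take 1000 from Supplier 14 at 220 to finish.
Supplier P: unused.
Cost = 800×70 + 1500×160 + 600×190 + 1800×210 + 1000×220 = 1008000.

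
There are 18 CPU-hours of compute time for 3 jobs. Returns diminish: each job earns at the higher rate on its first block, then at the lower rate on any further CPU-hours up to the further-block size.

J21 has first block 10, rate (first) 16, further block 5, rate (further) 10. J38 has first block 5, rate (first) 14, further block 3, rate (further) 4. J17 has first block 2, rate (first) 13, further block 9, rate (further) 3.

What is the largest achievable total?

Order all 6 blocks by rate: J21/first 16 > J38/first 14 > J17/first 13 > J21/second 10 > J38/second 4 > J17/second 3.
J21 first at 16: fill all 10 ; 8 left.
Fill J38 first block (5 at 14) ; 3 left.
Fill J17 first block (2 at 13) ; 1 left.
J21 second at 10: only 1 left, fill 1.
Total = 16×10 + 14×5 + 13×2 + 10×1 = 266.

266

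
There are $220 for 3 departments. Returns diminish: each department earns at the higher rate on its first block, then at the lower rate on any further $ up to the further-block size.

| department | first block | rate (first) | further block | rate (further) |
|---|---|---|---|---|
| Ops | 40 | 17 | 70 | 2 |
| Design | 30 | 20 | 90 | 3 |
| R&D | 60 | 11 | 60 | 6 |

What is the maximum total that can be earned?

Treat each block as its own option and order by rate: Design/T1 20 > Ops/T1 17 > R&D/T1 11 > R&D/T2 6 > Design/T2 3 > Ops/T2 2.
Design T1 at 20: fill all 30 → 190 left.
Ops/T1 (17): +40 → 150 left.
Fill R&D T1 block (60 at 11) → 90 left.
Fill R&D T2 block (60 at 6) → 30 left.
Design T2 at 3: only 30 left, fill 30.
Total = 20×30 + 17×40 + 11×60 + 6×60 + 3×30 = 2390.

2390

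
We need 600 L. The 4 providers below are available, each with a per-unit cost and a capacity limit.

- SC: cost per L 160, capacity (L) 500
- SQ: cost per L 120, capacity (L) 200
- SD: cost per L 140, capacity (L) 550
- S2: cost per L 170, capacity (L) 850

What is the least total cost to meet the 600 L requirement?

Use providers in increasing cost order.
SQ at 120: take all 200 L → 400 still needed.
SD at 140: take 400 of its 550 → requirement met.
SC, S2: unused.
Cost = 200×120 + 400×140 = 80000.

80000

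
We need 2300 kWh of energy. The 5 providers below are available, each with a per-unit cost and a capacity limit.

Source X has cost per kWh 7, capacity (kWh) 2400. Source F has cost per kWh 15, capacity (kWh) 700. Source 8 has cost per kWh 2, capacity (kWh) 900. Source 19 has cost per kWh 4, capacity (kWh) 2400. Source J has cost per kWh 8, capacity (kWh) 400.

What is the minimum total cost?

Use providers in increasing cost order.
Source 8 at 2: take all 900 kWh → 1400 still needed.
Take 1400 from Source 19 at 4 to finish.
Source X, Source J, Source F: unused.
Cost = 900×2 + 1400×4 = 7400.

7400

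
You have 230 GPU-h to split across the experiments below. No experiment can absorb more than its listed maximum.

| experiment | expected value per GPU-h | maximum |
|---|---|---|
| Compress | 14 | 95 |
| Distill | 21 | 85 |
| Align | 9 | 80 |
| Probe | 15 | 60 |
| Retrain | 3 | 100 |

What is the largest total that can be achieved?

3875

Order the experiments by expected value per GPU-h: Distill 21 > Probe 15 > Compress 14 > Align 9 > Retrain 3.
Distill: +85 to 85 (cap) — 145 left.
Probe takes 60 to reach its cap of 60 — 85 left.
Compress has room for 95 but only 85 remain, so it gets 85.
Total = 14×85 + 21×85 + 15×60 = 3875.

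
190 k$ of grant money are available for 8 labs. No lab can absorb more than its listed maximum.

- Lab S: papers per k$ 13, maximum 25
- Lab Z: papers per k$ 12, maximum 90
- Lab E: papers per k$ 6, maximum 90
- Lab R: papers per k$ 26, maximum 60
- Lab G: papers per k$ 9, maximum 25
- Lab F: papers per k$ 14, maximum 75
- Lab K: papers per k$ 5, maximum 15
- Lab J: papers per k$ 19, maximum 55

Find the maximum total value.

Rank by papers per k$: Lab R 26 > Lab J 19 > Lab F 14 > Lab S 13 > Lab Z 12 > Lab G 9 > Lab E 6 > Lab K 5.
Lab R takes 60 to reach its cap of 60 → 130 left.
Lab J takes 55 to reach its cap of 55 → 75 left.
Give Lab F 75 to hit its cap of 75 → 0 left.
Total = 26×60 + 14×75 + 19×55 = 3655.

3655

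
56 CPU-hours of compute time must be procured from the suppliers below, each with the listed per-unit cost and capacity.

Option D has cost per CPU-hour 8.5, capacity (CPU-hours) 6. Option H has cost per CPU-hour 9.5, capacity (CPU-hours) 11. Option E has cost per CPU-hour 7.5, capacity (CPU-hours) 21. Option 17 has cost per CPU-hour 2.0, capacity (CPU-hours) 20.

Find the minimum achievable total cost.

334

Cheapest first:
Option 17 at 2.0: take all 20 CPU-hours ; 36 still needed.
Option E at 7.5: take all 21 CPU-hours ; 15 still needed.
Option D at 8.5: take all 6 CPU-hours ; 9 still needed.
Option H at 9.5: take 9 of its 11 ; requirement met.
Cost = 20×2.0 + 21×7.5 + 6×8.5 + 9×9.5 = 334.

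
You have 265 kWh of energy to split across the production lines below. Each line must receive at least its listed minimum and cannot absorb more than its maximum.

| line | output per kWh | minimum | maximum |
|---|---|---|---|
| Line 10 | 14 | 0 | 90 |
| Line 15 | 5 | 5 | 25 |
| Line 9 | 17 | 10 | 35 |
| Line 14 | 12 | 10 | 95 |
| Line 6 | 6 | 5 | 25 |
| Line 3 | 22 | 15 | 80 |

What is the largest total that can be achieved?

Meeting every minimum uses 0+5+10+10+5+15 = 45 kWh, leaving 220.
Order the production lines by output per kWh: Line 3 22 > Line 9 17 > Line 10 14 > Line 14 12 > Line 6 6 > Line 15 5.
Line 3 takes 65 more to reach its cap of 80 — 155 left.
Give Line 9 25 more to hit its cap of 35 — 130 left.
Line 10 takes 90 more to reach its cap of 90 — 40 left.
Line 14 has room for 85 more but only 40 remain, so it gets 50.
Total = 14×90 + 5×5 + 17×35 + 12×50 + 6×5 + 22×80 = 4270.

4270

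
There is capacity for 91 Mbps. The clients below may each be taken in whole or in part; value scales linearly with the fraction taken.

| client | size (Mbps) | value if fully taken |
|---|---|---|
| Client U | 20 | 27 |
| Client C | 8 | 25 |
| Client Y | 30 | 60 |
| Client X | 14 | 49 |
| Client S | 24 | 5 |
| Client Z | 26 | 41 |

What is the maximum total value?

192.55

Sort by value density: Client X 49/14≈3.5, Client C 25/8≈3.12, Client Y 60/30≈2, Client Z 41/26≈1.58, Client U 27/20≈1.35, Client S 5/24≈0.208.
All 14 Mbps of Client X fit (value 49) — 77 remain.
All 8 Mbps of Client C fit (value 25) — 69 remain.
All 30 Mbps of Client Y fit (value 60) — 39 remain.
Client Z: take in full, 26 Mbps for value 41 — 13 left.
Fill the last 13 Mbps with part of Client U: 13/20 of it earns 17.55.
Total value = 192.55.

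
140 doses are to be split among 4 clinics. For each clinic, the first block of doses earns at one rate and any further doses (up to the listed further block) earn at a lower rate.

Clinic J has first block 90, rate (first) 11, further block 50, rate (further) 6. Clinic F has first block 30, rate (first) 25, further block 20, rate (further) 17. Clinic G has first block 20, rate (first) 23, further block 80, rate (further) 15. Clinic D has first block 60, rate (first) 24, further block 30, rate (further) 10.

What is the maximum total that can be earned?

Rank every tier by rate: Clinic F/first 25 > Clinic D/first 24 > Clinic G/first 23 > Clinic F/second 17 > Clinic G/second 15 > Clinic J/first 11 > Clinic D/second 10 > Clinic J/second 6.
Clinic F first at 25: fill all 30 — 110 left.
Clinic D/first (24): +60 — 50 left.
Clinic G first at 23: fill all 20 — 30 left.
Fill Clinic F second block (20 at 17) — 10 left.
Clinic G second at 15: only 10 left, fill 10.
Total = 25×30 + 24×60 + 23×20 + 17×20 + 15×10 = 3140.

3140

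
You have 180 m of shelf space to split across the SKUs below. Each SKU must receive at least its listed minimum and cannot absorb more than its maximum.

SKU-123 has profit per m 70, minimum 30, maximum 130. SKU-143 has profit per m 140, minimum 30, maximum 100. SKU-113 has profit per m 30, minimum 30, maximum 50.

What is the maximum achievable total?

18400

Meeting every minimum uses 30+30+30 = 90 m, leaving 90.
Rank by profit per m: SKU-143 140 > SKU-123 70 > SKU-113 30.
SKU-143 takes 70 more to reach its cap of 100 ; 20 left.
SKU-123: +20 (room for 100) → 50. Pool exhausted.
Total = 70×50 + 140×100 + 30×30 = 18400.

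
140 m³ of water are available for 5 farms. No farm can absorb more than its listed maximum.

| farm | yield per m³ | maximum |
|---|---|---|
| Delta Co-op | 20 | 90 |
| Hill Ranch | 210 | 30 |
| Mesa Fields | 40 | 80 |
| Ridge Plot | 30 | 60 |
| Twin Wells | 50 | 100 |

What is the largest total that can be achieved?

11700

Order the farms by yield per m³: Hill Ranch 210 > Twin Wells 50 > Mesa Fields 40 > Ridge Plot 30 > Delta Co-op 20.
Hill Ranch: +30 to 30 (cap) ; 110 left.
Twin Wells: +100 to 100 (cap) ; 10 left.
Only 10 left; Mesa Fields takes them to reach 10.
Total = 210×30 + 40×10 + 50×100 = 11700.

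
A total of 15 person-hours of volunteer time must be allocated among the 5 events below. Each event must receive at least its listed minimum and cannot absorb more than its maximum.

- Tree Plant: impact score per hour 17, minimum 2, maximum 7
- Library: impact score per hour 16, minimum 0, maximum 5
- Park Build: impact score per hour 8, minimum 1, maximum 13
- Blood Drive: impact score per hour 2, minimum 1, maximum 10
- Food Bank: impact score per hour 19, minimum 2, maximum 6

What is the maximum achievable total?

Meeting every minimum uses 2+0+1+1+2 = 6 person-hours, leaving 9.
Highest impact score per hour first: Food Bank 19 > Tree Plant 17 > Library 16 > Park Build 8 > Blood Drive 2.
Food Bank takes 4 more to reach its cap of 6 — 5 left.
Give Tree Plant 5 more to hit its cap of 7 — 0 left.
Total = 17×7 + 8×1 + 2×1 + 19×6 = 243.

243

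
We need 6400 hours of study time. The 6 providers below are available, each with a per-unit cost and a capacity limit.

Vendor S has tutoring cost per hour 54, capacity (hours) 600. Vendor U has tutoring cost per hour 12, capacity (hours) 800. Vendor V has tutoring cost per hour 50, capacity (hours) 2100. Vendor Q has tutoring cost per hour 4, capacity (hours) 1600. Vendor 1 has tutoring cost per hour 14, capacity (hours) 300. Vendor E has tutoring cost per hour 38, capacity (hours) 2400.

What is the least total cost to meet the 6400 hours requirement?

Use providers in increasing cost order.
Vendor Q (4): use full 1600 ; 4800 hours to go.
Vendor U (12): use full 800 ; 4000 hours to go.
Vendor 1 at 14: take all 300 hours ; 3700 still needed.
Vendor E (38): use full 2400 ; 1300 hours to go.
Take 1300 from Vendor V at 50 to finish.
Vendor S: unused.
Cost = 1600×4 + 800×12 + 300×14 + 2400×38 + 1300×50 = 176400.

176400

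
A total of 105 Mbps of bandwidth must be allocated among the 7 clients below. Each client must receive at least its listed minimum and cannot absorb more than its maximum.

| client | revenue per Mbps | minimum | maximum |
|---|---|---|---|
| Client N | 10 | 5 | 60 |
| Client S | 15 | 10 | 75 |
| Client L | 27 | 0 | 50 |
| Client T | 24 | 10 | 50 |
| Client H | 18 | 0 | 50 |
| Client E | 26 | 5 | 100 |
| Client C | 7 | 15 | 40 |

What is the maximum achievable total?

2285

Meeting every minimum uses 5+10+0+10+0+5+15 = 45 Mbps, leaving 60.
Rank by revenue per Mbps: Client L 27 > Client E 26 > Client T 24 > Client H 18 > Client S 15 > Client N 10 > Client C 7.
Give Client L 50 more to hit its cap of 50 → 10 left.
Only 10 left; Client E takes them to reach 15.
Total = 10×5 + 15×10 + 27×50 + 24×10 + 26×15 + 7×15 = 2285.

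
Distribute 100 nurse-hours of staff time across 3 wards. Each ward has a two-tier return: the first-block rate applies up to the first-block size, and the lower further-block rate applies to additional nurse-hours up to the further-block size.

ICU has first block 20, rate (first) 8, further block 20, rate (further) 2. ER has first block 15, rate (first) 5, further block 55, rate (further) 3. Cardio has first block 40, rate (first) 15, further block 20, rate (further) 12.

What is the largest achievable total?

1090

Order all 6 blocks by rate: Cardio/tier1 15 > Cardio/tier2 12 > ICU/tier1 8 > ER/tier1 5 > ER/tier2 3 > ICU/tier2 2.
Fill Cardio tier1 block (40 at 15) ; 60 left.
Fill Cardio tier2 block (20 at 12) ; 40 left.
ICU/tier1 (8): +20 ; 20 left.
Fill ER tier1 block (15 at 5) ; 5 left.
ER/tier2: +5 of 55 at 3; pool empty.
Total = 15×40 + 12×20 + 8×20 + 5×15 + 3×5 = 1090.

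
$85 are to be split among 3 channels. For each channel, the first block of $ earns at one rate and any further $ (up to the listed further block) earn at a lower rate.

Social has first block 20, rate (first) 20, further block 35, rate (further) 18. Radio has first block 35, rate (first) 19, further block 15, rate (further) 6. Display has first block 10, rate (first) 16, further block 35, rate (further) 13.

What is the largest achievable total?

1605

Treat each block as its own option and order by rate: Social/T1 20 > Radio/T1 19 > Social/T2 18 > Display/T1 16 > Display/T2 13 > Radio/T2 6.
Fill Social T1 block (20 at 20) ; 65 left.
Radio T1 at 19: fill all 35 ; 30 left.
Social/T2: +30 of 35 at 18; pool empty.
Total = 20×20 + 19×35 + 18×30 = 1605.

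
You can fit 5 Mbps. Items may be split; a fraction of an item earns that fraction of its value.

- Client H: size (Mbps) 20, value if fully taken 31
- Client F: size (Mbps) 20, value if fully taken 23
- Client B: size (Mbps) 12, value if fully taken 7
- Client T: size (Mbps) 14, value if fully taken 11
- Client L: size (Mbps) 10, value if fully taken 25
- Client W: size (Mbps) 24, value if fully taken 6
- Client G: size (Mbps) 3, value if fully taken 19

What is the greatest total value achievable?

24

Rank by value-to-size ratio: Client G 19/3≈6.33, Client L 25/10≈2.5, Client H 31/20≈1.55, Client F 23/20≈1.15, Client T 11/14≈0.786, Client B 7/12≈0.583, Client W 6/24≈0.25.
Client G: take in full, 3 Mbps for value 19 → 2 left.
Fill the last 2 Mbps with part of Client L: 2/10 of it earns 5.
Total value = 24.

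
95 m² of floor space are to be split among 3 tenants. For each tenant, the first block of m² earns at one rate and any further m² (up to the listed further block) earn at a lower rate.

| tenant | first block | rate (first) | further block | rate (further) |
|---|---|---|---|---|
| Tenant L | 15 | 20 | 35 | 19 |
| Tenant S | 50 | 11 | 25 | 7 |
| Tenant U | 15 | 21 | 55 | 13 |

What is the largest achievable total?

Rank every tier by rate: Tenant U/first 21 > Tenant L/first 20 > Tenant L/second 19 > Tenant U/second 13 > Tenant S/first 11 > Tenant S/second 7.
Tenant U/first (21): +15 ; 80 left.
Tenant L/first (20): +15 ; 65 left.
Tenant L/second (19): +35 ; 30 left.
Tenant U/second: +30 of 55 at 13; pool empty.
Total = 21×15 + 20×15 + 19×35 + 13×30 = 1670.

1670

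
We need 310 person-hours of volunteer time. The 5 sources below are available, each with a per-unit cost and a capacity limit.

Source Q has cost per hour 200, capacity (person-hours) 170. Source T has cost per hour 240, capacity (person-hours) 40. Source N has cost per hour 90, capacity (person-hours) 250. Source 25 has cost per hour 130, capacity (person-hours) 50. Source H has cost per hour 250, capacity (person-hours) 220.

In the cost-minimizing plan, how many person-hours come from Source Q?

10

Use sources in increasing cost order.
Take 250 from Source N at 90 → need 60 more.
Take 50 from Source 25 at 130 → need 10 more.
Source Q at 200: take 10 of its 170 → requirement met.
Source T, Source H: unused.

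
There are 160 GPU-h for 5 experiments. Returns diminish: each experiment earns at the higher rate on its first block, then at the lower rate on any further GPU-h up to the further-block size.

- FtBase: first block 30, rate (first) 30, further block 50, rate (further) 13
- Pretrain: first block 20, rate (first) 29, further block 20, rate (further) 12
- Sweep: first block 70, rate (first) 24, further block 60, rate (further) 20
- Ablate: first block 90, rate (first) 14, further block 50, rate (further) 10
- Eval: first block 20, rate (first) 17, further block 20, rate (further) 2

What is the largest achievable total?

Order all 10 blocks by rate: FtBase/first 30 > Pretrain/first 29 > Sweep/first 24 > Sweep/second 20 > Eval/first 17 > Ablate/first 14 > FtBase/second 13 > Pretrain/second 12 > Ablate/second 10 > Eval/second 2.
FtBase/first (30): +30 → 130 left.
Fill Pretrain first block (20 at 29) → 110 left.
Sweep first at 24: fill all 70 → 40 left.
Sweep second at 20: only 40 left, fill 40.
Total = 30×30 + 29×20 + 24×70 + 20×40 = 3960.

3960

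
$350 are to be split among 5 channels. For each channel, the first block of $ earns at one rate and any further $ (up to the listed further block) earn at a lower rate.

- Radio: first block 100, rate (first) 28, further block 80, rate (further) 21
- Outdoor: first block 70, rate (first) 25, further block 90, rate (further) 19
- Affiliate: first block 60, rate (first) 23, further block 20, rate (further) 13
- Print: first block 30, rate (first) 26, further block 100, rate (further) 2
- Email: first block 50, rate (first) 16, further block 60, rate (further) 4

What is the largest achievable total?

8580

Order all 10 blocks by rate: Radio/first 28 > Print/first 26 > Outdoor/first 25 > Affiliate/first 23 > Radio/second 21 > Outdoor/second 19 > Email/first 16 > Affiliate/second 13 > Email/second 4 > Print/second 2.
Fill Radio first block (100 at 28) ; 250 left.
Fill Print first block (30 at 26) ; 220 left.
Fill Outdoor first block (70 at 25) ; 150 left.
Fill Affiliate first block (60 at 23) ; 90 left.
Fill Radio second block (80 at 21) ; 10 left.
Outdoor/second: +10 of 90 at 19; pool empty.
Total = 28×100 + 26×30 + 25×70 + 23×60 + 21×80 + 19×10 = 8580.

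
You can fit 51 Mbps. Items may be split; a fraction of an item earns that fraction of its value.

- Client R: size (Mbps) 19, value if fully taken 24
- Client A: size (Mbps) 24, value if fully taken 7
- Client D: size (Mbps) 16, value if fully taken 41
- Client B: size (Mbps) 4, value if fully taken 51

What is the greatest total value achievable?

119.5

Sort by value density: Client B 51/4≈12.8, Client D 41/16≈2.56, Client R 24/19≈1.26, Client A 7/24≈0.292.
Take all of Client B (4 Mbps, value 51) — 47 Mbps left.
Take all of Client D (16 Mbps, value 41) — 31 Mbps left.
All 19 Mbps of Client R fit (value 24) — 12 remain.
12 Mbps left: a 12/24 share of Client A gives 7×12/24 = 3.5.
Total value = 119.5.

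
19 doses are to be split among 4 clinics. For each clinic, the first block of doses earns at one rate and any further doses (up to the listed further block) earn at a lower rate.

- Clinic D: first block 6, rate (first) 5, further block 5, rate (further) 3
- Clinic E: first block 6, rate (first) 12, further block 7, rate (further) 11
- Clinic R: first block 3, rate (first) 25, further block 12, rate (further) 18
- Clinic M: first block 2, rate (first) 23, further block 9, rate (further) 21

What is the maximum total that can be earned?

400

Treat each block as its own option and order by rate: Clinic R/tier1 25 > Clinic M/tier1 23 > Clinic M/tier2 21 > Clinic R/tier2 18 > Clinic E/tier1 12 > Clinic E/tier2 11 > Clinic D/tier1 5 > Clinic D/tier2 3.
Clinic R/tier1 (25): +3 — 16 left.
Fill Clinic M tier1 block (2 at 23) — 14 left.
Clinic M/tier2 (21): +9 — 5 left.
5 remain; put them into Clinic R tier2 at 18.
Total = 25×3 + 23×2 + 21×9 + 18×5 = 400.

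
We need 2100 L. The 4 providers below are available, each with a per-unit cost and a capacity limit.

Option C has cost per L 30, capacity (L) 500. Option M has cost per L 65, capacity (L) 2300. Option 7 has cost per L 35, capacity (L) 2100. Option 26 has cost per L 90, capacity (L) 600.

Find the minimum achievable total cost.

71000

Cheapest first:
Take 500 from Option C at 30 — need 1600 more.
Take 1600 from Option 7 at 35 to finish.
Option M, Option 26: unused.
Cost = 500×30 + 1600×35 = 71000.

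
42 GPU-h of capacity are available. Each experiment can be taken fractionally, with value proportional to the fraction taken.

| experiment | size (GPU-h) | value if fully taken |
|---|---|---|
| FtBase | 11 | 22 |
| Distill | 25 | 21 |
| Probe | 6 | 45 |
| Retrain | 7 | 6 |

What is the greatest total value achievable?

Best value per unit of size first: Probe 45/6≈7.5, FtBase 22/11≈2, Retrain 6/7≈0.857, Distill 21/25≈0.84.
Probe: take in full, 6 GPU-h for value 45 ; 36 left.
Take all of FtBase (11 GPU-h, value 22) ; 25 GPU-h left.
Retrain: take in full, 7 GPU-h for value 6 ; 18 left.
Only 18 GPU-h remain; take 18/25 of Distill for value 21×18/25 = 15.12.
Total value = 88.12.

88.12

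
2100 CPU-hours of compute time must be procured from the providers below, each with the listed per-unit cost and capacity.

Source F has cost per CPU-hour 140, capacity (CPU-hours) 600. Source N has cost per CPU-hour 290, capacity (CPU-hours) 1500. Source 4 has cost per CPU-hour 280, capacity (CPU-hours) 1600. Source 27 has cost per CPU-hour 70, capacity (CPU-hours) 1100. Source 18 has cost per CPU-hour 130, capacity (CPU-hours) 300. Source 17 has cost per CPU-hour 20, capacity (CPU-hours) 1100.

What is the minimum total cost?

92000

Cheapest first:
Take 1100 from Source 17 at 20 ; need 1000 more.
Take 1000 from Source 27 at 70 to finish.
Source 18, Source F, Source 4, Source N: unused.
Cost = 1100×20 + 1000×70 = 92000.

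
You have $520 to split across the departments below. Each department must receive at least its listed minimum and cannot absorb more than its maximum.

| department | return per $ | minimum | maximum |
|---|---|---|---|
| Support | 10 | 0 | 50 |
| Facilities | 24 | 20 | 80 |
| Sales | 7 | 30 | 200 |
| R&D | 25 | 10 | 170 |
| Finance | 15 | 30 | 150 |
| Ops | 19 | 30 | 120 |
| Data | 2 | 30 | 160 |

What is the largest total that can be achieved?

10070

Meeting every minimum uses 0+20+30+10+30+30+30 = 150 $, leaving 370.
Rank by return per $: R&D 25 > Facilities 24 > Ops 19 > Finance 15 > Support 10 > Sales 7 > Data 2.
R&D takes 160 more to reach its cap of 170 ; 210 left.
Give Facilities 60 more to hit its cap of 80 ; 150 left.
Ops takes 90 more to reach its cap of 120 ; 60 left.
Finance: +60 (room for 120) → 90. Pool exhausted.
Total = 24×80 + 7×30 + 25×170 + 15×90 + 19×120 + 2×30 = 10070.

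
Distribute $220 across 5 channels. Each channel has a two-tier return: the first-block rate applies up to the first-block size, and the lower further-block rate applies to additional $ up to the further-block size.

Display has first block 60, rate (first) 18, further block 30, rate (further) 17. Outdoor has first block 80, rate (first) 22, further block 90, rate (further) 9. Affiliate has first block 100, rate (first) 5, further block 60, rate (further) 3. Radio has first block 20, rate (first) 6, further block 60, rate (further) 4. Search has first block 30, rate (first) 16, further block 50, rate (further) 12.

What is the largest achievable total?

Rank every tier by rate: Outdoor/first 22 > Display/first 18 > Display/second 17 > Search/first 16 > Search/second 12 > Outdoor/second 9 > Radio/first 6 > Affiliate/first 5 > Radio/second 4 > Affiliate/second 3.
Fill Outdoor first block (80 at 22) ; 140 left.
Display first at 18: fill all 60 ; 80 left.
Display second at 17: fill all 30 ; 50 left.
Search first at 16: fill all 30 ; 20 left.
Search second at 12: only 20 left, fill 20.
Total = 22×80 + 18×60 + 17×30 + 16×30 + 12×20 = 4070.

4070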